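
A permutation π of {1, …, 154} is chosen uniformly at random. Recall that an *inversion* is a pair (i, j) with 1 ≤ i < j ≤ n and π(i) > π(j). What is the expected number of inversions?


Write X = Σ X_I over the C(154, 2) = 11781 pairs i < j, with X_I the indicator of one inversion.
There are 11781 indicators.
For each fixed pair i < j, the values π(i) and π(j) are two distinct elements of {1, …, 154} in uniformly random order; by symmetry P[π(i) > π(j)] = 1/2.
By linearity: E[X] = 11781 · (1/2) = C(154, 2) · (1/2) = 11781/2 = 11781/2 ≈ 5890.500000.

E[X] = 11781/2 = 5890.500000.


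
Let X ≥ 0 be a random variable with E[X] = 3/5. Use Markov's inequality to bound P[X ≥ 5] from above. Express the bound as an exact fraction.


μ = E[X] = 3/5, a = 5.
Markov: P[X ≥ 5] ≤ μ/a = (3/5)/5 = 3/25.
Numerically: ≈ 0.120.
(Since a = 5 > μ = 0.600, the bound 3/25 is < 1 and informative.)

P[X ≥ 5] ≤ 3/25 ≈ 0.120.


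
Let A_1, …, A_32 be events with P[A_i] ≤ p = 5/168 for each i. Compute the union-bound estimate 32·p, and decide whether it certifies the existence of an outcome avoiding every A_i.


Union bound: P[∪_{i=1}^{32} A_i] ≤ Σ_i P[A_i] ≤ 32·p = 32·(5/168) = 20/21.
Numerically: 20/21 ≈ 0.95238.
Is 20/21 < 1? YES.
Since P[∪ A_i] ≤ 20/21 < 1, the complement has P[∩ A_i^c] ≥ 1 − 20/21 = 1/21 > 0, so some outcome avoids every A_i.

32·p = 20/21 ≈ 0.95238; existence CERTIFIED by the union bound.


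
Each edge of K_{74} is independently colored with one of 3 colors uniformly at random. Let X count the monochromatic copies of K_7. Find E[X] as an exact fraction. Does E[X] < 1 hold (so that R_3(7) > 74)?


E[X] = C(74, 7) · 3^{1 − 21} = 1799579064 · 3^{−20} = 1799579064/3486784401.
As a reduced fraction: E[X] = 599859688/1162261467 ≈ 0.51611.
Is E[X] < 1? YES.
Since E[X] < 1, there exists a 3-coloring of K_{74} with no monochromatic K_7; hence R_3(7) > 74.

E[X] = 599859688/1162261467 ≈ 0.51611; E[X] < 1, so R_3(7) > 74.


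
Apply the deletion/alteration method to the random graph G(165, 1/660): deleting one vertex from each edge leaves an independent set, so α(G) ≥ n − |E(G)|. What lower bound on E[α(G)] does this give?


E[|E(G)|] = C(165, 2)·p = 13530 · (1/660) = 41/2.
E[α(G)] ≥ n − E[|E(G)|] = 165 − 41/2 = 289/2.
Numerically: ≈ 144.50000.
(This is only a lower bound; the true E[α(G)] may be larger.)

E[α(G)] ≥ 289/2 ≈ 144.50000.


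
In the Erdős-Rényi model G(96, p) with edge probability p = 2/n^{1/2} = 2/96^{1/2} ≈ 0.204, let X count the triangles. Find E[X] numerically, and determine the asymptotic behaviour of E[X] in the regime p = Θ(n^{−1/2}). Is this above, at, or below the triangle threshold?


Number of potential triangles: C(96, 3) = 142880.
Each occurs with probability p³ ≈ (0.204)³ ≈ 8.50517e-03.
By linearity: E[X] = C(96, 3)·p³ ≈ 142880 · 8.50517e-03 ≈ 1215.219.
Since α = 1/2 < 1, p = c/n^{1/2} ≫ 1/n is above the triangle threshold p ~ 1/n. Asymptotically E[X] ~ (c³/6)·n^{3(1−α)} = (2³/6)·n^{1.5} → ∞; triangles are abundant w.h.p.

E[X] ≈ 1215.219; in regime p = Θ(1/n^{1/2}) E[X] diverges (above the triangle threshold p ~ 1/n).


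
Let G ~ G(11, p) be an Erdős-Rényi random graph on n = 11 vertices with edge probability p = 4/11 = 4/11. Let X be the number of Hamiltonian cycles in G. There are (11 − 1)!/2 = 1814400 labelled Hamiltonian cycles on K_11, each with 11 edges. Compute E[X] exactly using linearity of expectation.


K_11 has (11 − 1)!/2 = 1814400 labelled Hamiltonian cycles.
For each such Hamiltonian cycle H, let X_H = 1 if all 11 edges of H are present in G. Then P[X_H = 1] = p^{11} = (4/11)^{11} = 4194304/285311670611.
Summing the indicators: E[X] = Σ_H E[X_H] = 1814400 · p^{11} = 1814400 · 4194304/285311670611 = 7610145177600/285311670611.
Numerically: E[X] ≈ 26.6731.

E[X] = 1814400 · (4/11)^{11} = 7610145177600/285311670611 ≈ 26.6731.


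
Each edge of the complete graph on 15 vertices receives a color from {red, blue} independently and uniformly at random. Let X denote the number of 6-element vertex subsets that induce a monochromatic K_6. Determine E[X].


Let X = Σ_S X_S over the C(15, 6) = 5005 subsets S of size 6, where X_S = 1 if the K_6 on S is monochromatic.
For a fixed S, the K_6 on S has C(6, 2) = 15 edges. P[all 15 edges red] = (1/2)^15, and likewise for blue, so P[monochromatic] = 2·(1/2)^15 = 2^{1 − 15} = 1/16384.
By linearity: E[X] = C(15, 6) · 2^{1 − 15} = 5005 · 1/16384 = 5005/16384.
Numerically: E[X] ≈ 0.30548.

E[X] = C(15,6)·2^(1−C(6,2)) = 5005/16384 ≈ 0.30548.


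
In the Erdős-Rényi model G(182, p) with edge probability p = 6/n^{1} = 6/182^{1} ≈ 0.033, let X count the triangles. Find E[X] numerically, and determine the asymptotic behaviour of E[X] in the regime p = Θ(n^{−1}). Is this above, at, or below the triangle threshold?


Number of potential triangles: C(182, 3) = 988260.
Each occurs with probability p³ ≈ (0.033)³ ≈ 3.58294e-05.
By linearity: E[X] = C(182, 3)·p³ ≈ 988260 · 3.58294e-05 ≈ 35.409.
Here α = 1, so p = 6/n is exactly at the triangle threshold p ~ 1/n. Asymptotically E[X] → c³/6 = 6³/6 = 36 ≈ 36.000, a bounded constant. In this regime the triangle count is asymptotically Poisson(c³/6).

E[X] ≈ 35.409; in regime p = Θ(1/n^{1}) E[X] stays bounded (at the triangle threshold p ~ 1/n).


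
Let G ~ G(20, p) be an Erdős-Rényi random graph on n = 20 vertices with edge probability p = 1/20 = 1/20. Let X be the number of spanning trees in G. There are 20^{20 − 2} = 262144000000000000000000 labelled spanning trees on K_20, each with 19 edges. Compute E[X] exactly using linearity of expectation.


K_20 has 20^{20 − 2} = 262144000000000000000000 labelled spanning trees.
For each such spanning tree H, let X_H = 1 if all 19 edges of H are present in G. Then P[X_H = 1] = p^{19} = (1/20)^{19} = 1/5242880000000000000000000.
By linearity: E[X] = Σ_H E[X_H] = 262144000000000000000000 · p^{19} = 262144000000000000000000 · 1/5242880000000000000000000 = 1/20.
Numerically: E[X] ≈ 0.05.

E[X] = 262144000000000000000000 · (1/20)^{19} = 1/20 ≈ 0.05.


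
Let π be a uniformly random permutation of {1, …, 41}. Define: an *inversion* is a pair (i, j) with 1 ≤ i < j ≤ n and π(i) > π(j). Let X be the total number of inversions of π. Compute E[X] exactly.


Write X = Σ X_I over the C(41, 2) = 820 pairs i < j, with X_I the indicator of one inversion.
There are 820 indicators.
For each fixed pair i < j, the values π(i) and π(j) are two distinct elements of {1, …, 41} in uniformly random order; by symmetry P[π(i) > π(j)] = 1/2.
By linearity: E[X] = 820 · (1/2) = C(41, 2) · (1/2) = 820/2 = 410 ≈ 410.00000.

E[X] = 410 = 410.00000.


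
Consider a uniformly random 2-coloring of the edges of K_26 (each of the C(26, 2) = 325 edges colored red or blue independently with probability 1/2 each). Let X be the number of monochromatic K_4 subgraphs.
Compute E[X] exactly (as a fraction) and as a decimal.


Let X = Σ_S X_S over the C(26, 4) = 14950 subsets S of size 4, where X_S = 1 if the K_4 on S is monochromatic.
For a fixed S, the K_4 on S has C(4, 2) = 6 edges. P[all 6 edges red] = (1/2)^6, and likewise for blue, so P[monochromatic] = 2·(1/2)^6 = 2^{1 − 6} = 1/32.
Summing: E[X] = C(26, 4) · 2^{1 − 6} = 14950 · 1/32 = 7475/16.
Numerically: E[X] ≈ 467.1875.

E[X] = C(26,4)·2^(1−C(4,2)) = 7475/16 ≈ 467.1875.


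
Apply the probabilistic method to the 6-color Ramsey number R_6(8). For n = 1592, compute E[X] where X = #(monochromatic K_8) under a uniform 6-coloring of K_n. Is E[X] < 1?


E[X] = C(1592, 8) · 6^{1 − 28} = 1005480414540892933435 · 6^{−27} = 1005480414540892933435/1023490369077469249536.
As a reduced fraction: E[X] = 1005480414540892933435/1023490369077469249536 ≈ 0.9824.
Is E[X] < 1? YES.
Since E[X] < 1, there exists a 6-coloring of K_{1592} with no monochromatic K_8; hence R_6(8) > 1592.

E[X] = 1005480414540892933435/1023490369077469249536 ≈ 0.9824; E[X] < 1, so R_6(8) > 1592.


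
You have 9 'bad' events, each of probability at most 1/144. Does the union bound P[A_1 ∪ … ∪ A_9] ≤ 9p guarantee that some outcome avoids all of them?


Union bound: P[∪_{i=1}^{9} A_i] ≤ Σ_i P[A_i] ≤ 9·p = 9·(1/144) = 1/16.
Numerically: 1/16 ≈ 0.062.
Is 1/16 < 1? YES.
Since P[∪ A_i] ≤ 1/16 < 1, the complement has P[∩ A_i^c] ≥ 1 − 1/16 = 15/16 > 0, so some outcome avoids every A_i.

9·p = 1/16 ≈ 0.062; existence CERTIFIED by the union bound.


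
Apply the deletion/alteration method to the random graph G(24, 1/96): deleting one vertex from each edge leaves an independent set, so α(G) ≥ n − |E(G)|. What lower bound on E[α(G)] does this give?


E[|E(G)|] = C(24, 2)·p = 276 · (1/96) = 23/8.
E[α(G)] ≥ n − E[|E(G)|] = 24 − 23/8 = 169/8.
Numerically: ≈ 21.1250.
(This is only a lower bound; the true E[α(G)] may be larger.)

E[α(G)] ≥ 169/8 ≈ 21.1250.


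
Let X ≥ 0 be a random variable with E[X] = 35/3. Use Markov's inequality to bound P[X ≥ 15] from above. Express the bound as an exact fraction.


μ = E[X] = 35/3, a = 15.
Markov: P[X ≥ 15] ≤ μ/a = (35/3)/15 = 7/9.
Numerically: ≈ 0.778.
(Since a = 15 > μ = 11.667, the bound 7/9 is < 1 and informative.)

P[X ≥ 15] ≤ 7/9 ≈ 0.778.


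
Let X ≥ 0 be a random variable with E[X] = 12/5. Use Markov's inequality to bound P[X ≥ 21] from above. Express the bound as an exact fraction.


μ = E[X] = 12/5, a = 21.
Markov: P[X ≥ 21] ≤ μ/a = (12/5)/21 = 4/35.
Numerically: ≈ 0.114.
(Since a = 21 > μ = 2.400, the bound 4/35 is < 1 and informative.)

P[X ≥ 21] ≤ 4/35 ≈ 0.114.


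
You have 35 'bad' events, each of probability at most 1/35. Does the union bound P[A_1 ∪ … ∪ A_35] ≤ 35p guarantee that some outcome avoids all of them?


Union bound: P[∪_{i=1}^{35} A_i] ≤ Σ_i P[A_i] ≤ 35·p = 35·(1/35) = 1.
Numerically: 1 ≈ 1.00000.
Is 1 < 1? NO.
Since the bound 1 is ≥ 1, the union bound is uninformative here; it does NOT by itself certify existence.

35·p = 1 ≈ 1.00000; existence NOT certified by the union bound.


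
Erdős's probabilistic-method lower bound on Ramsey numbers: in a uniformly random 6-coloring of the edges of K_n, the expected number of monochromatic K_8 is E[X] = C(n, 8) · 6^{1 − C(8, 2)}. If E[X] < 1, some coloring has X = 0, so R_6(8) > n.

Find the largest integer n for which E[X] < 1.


We need C(n, 8) · 6^{1 − 28} < 1, i.e. C(n, 8) < 6^{28 − 1} = 1023490369077469249536.
Check values of n near the boundary:
  n = 1592: C(1592, 8) = 1005480414540892933435; 1005480414540892933435 < 1023490369077469249536? YES
  n = 1593: C(1593, 8) = 1010555394551193970323; 1010555394551193970323 < 1023490369077469249536? YES
  n = 1594: C(1594, 8) = 1015652773590544255167; 1015652773590544255167 < 1023490369077469249536? YES
  n = 1595: C(1595, 8) = 1020772636343363633895; 1020772636343363633895 < 1023490369077469249536? YES
  n = 1596: C(1596, 8) = 1025915067760710553965; 1025915067760710553965 < 1023490369077469249536? NO
  n = 1597: C(1597, 8) = 1031080153060953275445; 1031080153060953275445 < 1023490369077469249536? NO
  n = 1598: C(1598, 8) = 1036267977730442348529; 1036267977730442348529 < 1023490369077469249536? NO
The largest n with C(n, 8) < 1023490369077469249536 is n = 1595 (where E[X] = 113419181815929292655/113721152119718805504 ≈ 0.9973). Hence R_6(8) > 1595, i.e. R_6(8) ≥ 1596.

Largest n = 1595; hence R_6(8) > 1595.


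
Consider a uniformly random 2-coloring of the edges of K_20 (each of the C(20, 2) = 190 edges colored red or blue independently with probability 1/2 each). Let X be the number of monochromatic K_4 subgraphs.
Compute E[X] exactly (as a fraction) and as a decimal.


Let X = Σ_S X_S over the C(20, 4) = 4845 subsets S of size 4, where X_S = 1 if the K_4 on S is monochromatic.
For a fixed S, the K_4 on S has C(4, 2) = 6 edges. P[all 6 edges red] = (1/2)^6, and likewise for blue, so P[monochromatic] = 2·(1/2)^6 = 2^{1 − 6} = 1/32.
Summing: E[X] = C(20, 4) · 2^{1 − 6} = 4845 · 1/32 = 4845/32.
Numerically: E[X] ≈ 151.4062.

E[X] = C(20,4)·2^(1−C(4,2)) = 4845/32 ≈ 151.4062.


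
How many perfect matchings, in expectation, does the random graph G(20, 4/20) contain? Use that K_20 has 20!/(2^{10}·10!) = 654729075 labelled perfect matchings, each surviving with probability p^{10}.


K_20 has 20!/(2^{10}·10!) = 654729075 labelled perfect matchings.
For each such perfect matching H, let X_H = 1 if all 10 edges of H are present in G. Then P[X_H = 1] = p^{10} = (1/5)^{10} = 1/9765625.
By linearity: E[X] = Σ_H E[X_H] = 654729075 · p^{10} = 654729075 · 1/9765625 = 26189163/390625.
Numerically: E[X] ≈ 67.0443.

E[X] = 654729075 · (1/5)^{10} = 26189163/390625 ≈ 67.0443.


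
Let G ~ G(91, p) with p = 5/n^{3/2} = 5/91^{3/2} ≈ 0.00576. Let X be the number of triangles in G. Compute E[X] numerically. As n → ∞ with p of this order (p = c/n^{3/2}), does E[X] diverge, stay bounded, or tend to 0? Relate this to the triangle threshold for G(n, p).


Number of potential triangles: C(91, 3) = 121485.
Each occurs with probability p³ ≈ (0.00576)³ ≈ 1.910837e-07.
By linearity: E[X] = C(91, 3)·p³ ≈ 121485 · 1.910837e-07 ≈ 0.0232.
Since α = 3/2 > 1, p = c/n^{3/2} = o(1/n) is below the triangle threshold p ~ 1/n. Asymptotically E[X] ~ (c³/6)·n^{3(1−α)} = (5³/6)·n^{-1.5} → 0, so by Markov's inequality G has no triangles w.h.p.

E[X] ≈ 0.0232; in regime p = Θ(1/n^{3/2}) E[X] tends to 0 (below the triangle threshold p ~ 1/n).


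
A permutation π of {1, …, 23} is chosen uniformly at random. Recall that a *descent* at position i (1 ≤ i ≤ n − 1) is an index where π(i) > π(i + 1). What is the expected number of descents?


Write X = Σ X_I over i = 1, …, 22, with X_I the indicator of one descent.
There are 22 indicators.
For each fixed i, the pair (π(i), π(i+1)) is a uniformly random ordered pair of distinct values from {1, …, 23}; by symmetry P[π(i) > π(i+1)] = 1/2.
By linearity: E[X] = 22 · (1/2) = (23 − 1) · (1/2) = 11 ≈ 11.000.

E[X] = 11 = 11.000.


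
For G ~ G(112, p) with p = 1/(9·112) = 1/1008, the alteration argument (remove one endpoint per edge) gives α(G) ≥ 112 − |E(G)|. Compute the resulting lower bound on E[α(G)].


E[|E(G)|] = C(112, 2)·p = 6216 · (1/1008) = 37/6.
E[α(G)] ≥ n − E[|E(G)|] = 112 − 37/6 = 635/6.
Numerically: ≈ 105.833333.
(This is only a lower bound; the true E[α(G)] may be larger.)

E[α(G)] ≥ 635/6 ≈ 105.833333.


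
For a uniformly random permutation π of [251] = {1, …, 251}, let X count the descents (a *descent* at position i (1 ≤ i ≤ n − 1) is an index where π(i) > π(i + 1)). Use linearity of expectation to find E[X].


Write X = Σ X_I over i = 1, …, 250, with X_I the indicator of one descent.
There are 250 indicators.
For each fixed i, the pair (π(i), π(i+1)) is a uniformly random ordered pair of distinct values from {1, …, 251}; by symmetry P[π(i) > π(i+1)] = 1/2.
By linearity: E[X] = 250 · (1/2) = (251 − 1) · (1/2) = 125 ≈ 125.0000.

E[X] = 125 = 125.0000.


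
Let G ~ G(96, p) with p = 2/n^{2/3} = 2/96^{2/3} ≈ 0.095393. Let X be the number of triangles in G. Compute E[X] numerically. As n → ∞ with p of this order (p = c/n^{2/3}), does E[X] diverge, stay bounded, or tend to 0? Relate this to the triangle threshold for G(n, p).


Number of potential triangles: C(96, 3) = 142880.
Each occurs with probability p³ ≈ (0.095393)³ ≈ 8.6805556e-04.
By linearity: E[X] = C(96, 3)·p³ ≈ 142880 · 8.6805556e-04 ≈ 124.02778.
Since α = 2/3 < 1, p = c/n^{2/3} ≫ 1/n is above the triangle threshold p ~ 1/n. Asymptotically E[X] ~ (c³/6)·n^{3(1−α)} = (2³/6)·n^{1} → ∞; triangles are abundant w.h.p.

E[X] ≈ 124.02778; in regime p = Θ(1/n^{2/3}) E[X] diverges (above the triangle threshold p ~ 1/n).


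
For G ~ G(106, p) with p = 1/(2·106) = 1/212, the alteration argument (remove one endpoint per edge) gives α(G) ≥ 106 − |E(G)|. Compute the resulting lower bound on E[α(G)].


E[|E(G)|] = C(106, 2)·p = 5565 · (1/212) = 105/4.
E[α(G)] ≥ n − E[|E(G)|] = 106 − 105/4 = 319/4.
Numerically: ≈ 79.7500.
(This is only a lower bound; the true E[α(G)] may be larger.)

E[α(G)] ≥ 319/4 ≈ 79.7500.


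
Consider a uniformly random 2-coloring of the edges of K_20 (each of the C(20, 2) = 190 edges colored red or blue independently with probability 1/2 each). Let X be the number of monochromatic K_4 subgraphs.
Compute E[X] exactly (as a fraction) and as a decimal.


Let X = Σ_S X_S over the C(20, 4) = 4845 subsets S of size 4, where X_S = 1 if the K_4 on S is monochromatic.
For a fixed S, the K_4 on S has C(4, 2) = 6 edges. P[all 6 edges red] = (1/2)^6, and likewise for blue, so P[monochromatic] = 2·(1/2)^6 = 2^{1 − 6} = 1/32.
By linearity: E[X] = C(20, 4) · 2^{1 − 6} = 4845 · 1/32 = 4845/32.
Numerically: E[X] ≈ 151.406250.

E[X] = C(20,4)·2^(1−C(4,2)) = 4845/32 ≈ 151.406250.


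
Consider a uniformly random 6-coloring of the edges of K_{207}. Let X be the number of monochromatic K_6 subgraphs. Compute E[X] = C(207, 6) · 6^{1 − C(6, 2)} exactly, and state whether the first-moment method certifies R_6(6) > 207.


E[X] = C(207, 6) · 6^{1 − 15} = 101563230237 · 6^{−14} = 101563230237/78364164096.
As a reduced fraction: E[X] = 33854410079/26121388032 ≈ 1.2960418.
Is E[X] < 1? NO.
Since E[X] ≥ 1, the first-moment bound is inconclusive at n = 207; it does NOT by itself certify R_6(6) > 207.

E[X] = 33854410079/26121388032 ≈ 1.2960418; E[X] ≥ 1; first-moment method inconclusive here.


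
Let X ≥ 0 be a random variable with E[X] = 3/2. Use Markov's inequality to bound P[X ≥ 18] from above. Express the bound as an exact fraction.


μ = E[X] = 3/2, a = 18.
Markov: P[X ≥ 18] ≤ μ/a = (3/2)/18 = 1/12.
Numerically: ≈ 0.08333.
(Since a = 18 > μ = 1.50000, the bound 1/12 is < 1 and informative.)

P[X ≥ 18] ≤ 1/12 ≈ 0.08333.


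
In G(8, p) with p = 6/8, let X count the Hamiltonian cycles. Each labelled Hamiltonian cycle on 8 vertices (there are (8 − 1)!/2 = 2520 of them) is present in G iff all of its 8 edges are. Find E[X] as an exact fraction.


K_8 has (8 − 1)!/2 = 2520 labelled Hamiltonian cycles.
For each such Hamiltonian cycle H, let X_H = 1 if all 8 edges of H are present in G. Then P[X_H = 1] = p^{8} = (3/4)^{8} = 6561/65536.
Summing the indicators: E[X] = Σ_H E[X_H] = 2520 · p^{8} = 2520 · 6561/65536 = 2066715/8192.
Numerically: E[X] ≈ 252.

E[X] = 2520 · (3/4)^{8} = 2066715/8192 ≈ 252.


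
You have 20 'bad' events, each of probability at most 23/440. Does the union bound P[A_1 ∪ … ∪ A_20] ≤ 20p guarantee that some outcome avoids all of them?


Union bound: P[∪_{i=1}^{20} A_i] ≤ Σ_i P[A_i] ≤ 20·p = 20·(23/440) = 23/22.
Numerically: 23/22 ≈ 1.045455.
Is 23/22 < 1? NO.
Since the bound 23/22 is ≥ 1, the union bound is uninformative here; it does NOT by itself certify existence.

20·p = 23/22 ≈ 1.045455; existence NOT certified by the union bound.


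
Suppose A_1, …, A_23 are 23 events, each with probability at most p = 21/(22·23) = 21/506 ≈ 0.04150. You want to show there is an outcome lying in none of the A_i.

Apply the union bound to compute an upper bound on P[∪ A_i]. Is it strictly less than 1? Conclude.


Union bound: P[∪_{i=1}^{23} A_i] ≤ Σ_i P[A_i] ≤ 23·p = 23·(21/506) = 21/22.
Numerically: 21/22 ≈ 0.95455.
Is 21/22 < 1? YES.
Since P[∪ A_i] ≤ 21/22 < 1, the complement has P[∩ A_i^c] ≥ 1 − 21/22 = 1/22 > 0, so some outcome avoids every A_i.

23·p = 21/22 ≈ 0.95455; existence CERTIFIED by the union bound.


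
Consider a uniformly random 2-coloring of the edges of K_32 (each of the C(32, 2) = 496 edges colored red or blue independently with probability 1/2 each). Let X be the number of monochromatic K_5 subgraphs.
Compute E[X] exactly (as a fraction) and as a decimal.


Let X = Σ_S X_S over the C(32, 5) = 201376 subsets S of size 5, where X_S = 1 if the K_5 on S is monochromatic.
For a fixed S, the K_5 on S has C(5, 2) = 10 edges. P[all 10 edges red] = (1/2)^10, and likewise for blue, so P[monochromatic] = 2·(1/2)^10 = 2^{1 − 10} = 1/512.
Summing: E[X] = C(32, 5) · 2^{1 − 10} = 201376 · 1/512 = 6293/16.
Numerically: E[X] ≈ 393.3125.

E[X] = C(32,5)·2^(1−C(5,2)) = 6293/16 ≈ 393.3125.


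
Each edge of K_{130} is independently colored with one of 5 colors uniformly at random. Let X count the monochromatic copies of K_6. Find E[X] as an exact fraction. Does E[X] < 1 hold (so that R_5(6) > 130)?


E[X] = C(130, 6) · 5^{1 − 15} = 5963412000 · 5^{−14} = 5963412000/6103515625.
As a reduced fraction: E[X] = 47707296/48828125 ≈ 0.9770454.
Is E[X] < 1? YES.
Since E[X] < 1, there exists a 5-coloring of K_{130} with no monochromatic K_6; hence R_5(6) > 130.

E[X] = 47707296/48828125 ≈ 0.9770454; E[X] < 1, so R_5(6) > 130.


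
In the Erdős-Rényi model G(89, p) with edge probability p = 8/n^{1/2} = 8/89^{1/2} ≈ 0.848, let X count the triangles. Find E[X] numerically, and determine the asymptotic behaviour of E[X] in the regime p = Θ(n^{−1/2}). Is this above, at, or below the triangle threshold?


Number of potential triangles: C(89, 3) = 113564.
Each occurs with probability p³ ≈ (0.848)³ ≈ 6.097965e-01.
By linearity: E[X] = C(89, 3)·p³ ≈ 113564 · 6.097965e-01 ≈ 69250.9335.
Since α = 1/2 < 1, p = c/n^{1/2} ≫ 1/n is above the triangle threshold p ~ 1/n. Asymptotically E[X] ~ (c³/6)·n^{3(1−α)} = (8³/6)·n^{1.5} → ∞; triangles are abundant w.h.p.

E[X] ≈ 69250.9335; in regime p = Θ(1/n^{1/2}) E[X] diverges (above the triangle threshold p ~ 1/n).


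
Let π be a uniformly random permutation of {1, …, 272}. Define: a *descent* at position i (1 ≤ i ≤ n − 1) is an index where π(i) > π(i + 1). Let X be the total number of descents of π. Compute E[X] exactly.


Write X = Σ X_I over i = 1, …, 271, with X_I the indicator of one descent.
There are 271 indicators.
For each fixed i, the pair (π(i), π(i+1)) is a uniformly random ordered pair of distinct values from {1, …, 272}; by symmetry P[π(i) > π(i+1)] = 1/2.
By linearity: E[X] = 271 · (1/2) = (272 − 1) · (1/2) = 271/2 ≈ 135.500.

E[X] = 271/2 = 135.500.


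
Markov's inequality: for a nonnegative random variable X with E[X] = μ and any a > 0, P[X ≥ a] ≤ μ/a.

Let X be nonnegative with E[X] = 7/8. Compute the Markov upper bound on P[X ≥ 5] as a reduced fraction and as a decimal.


μ = E[X] = 7/8, a = 5.
Markov: P[X ≥ 5] ≤ μ/a = (7/8)/5 = 7/40.
Numerically: ≈ 0.175000.
(Since a = 5 > μ = 0.875000, the bound 7/40 is < 1 and informative.)

P[X ≥ 5] ≤ 7/40 ≈ 0.175000.


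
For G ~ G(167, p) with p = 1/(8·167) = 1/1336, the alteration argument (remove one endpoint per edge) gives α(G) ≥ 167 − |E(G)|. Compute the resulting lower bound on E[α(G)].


E[|E(G)|] = C(167, 2)·p = 13861 · (1/1336) = 83/8.
E[α(G)] ≥ n − E[|E(G)|] = 167 − 83/8 = 1253/8.
Numerically: ≈ 156.62500.
(This is only a lower bound; the true E[α(G)] may be larger.)

E[α(G)] ≥ 1253/8 ≈ 156.62500.


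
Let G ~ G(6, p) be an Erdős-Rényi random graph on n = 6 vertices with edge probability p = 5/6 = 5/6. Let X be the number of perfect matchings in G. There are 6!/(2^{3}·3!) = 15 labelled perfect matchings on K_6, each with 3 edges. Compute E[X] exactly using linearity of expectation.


K_6 has 6!/(2^{3}·3!) = 15 labelled perfect matchings.
For each such perfect matching H, let X_H = 1 if all 3 edges of H are present in G. Then P[X_H = 1] = p^{3} = (5/6)^{3} = 125/216.
By linearity of expectation: E[X] = Σ_H E[X_H] = 15 · p^{3} = 15 · 125/216 = 625/72.
Numerically: E[X] ≈ 8.68056.

E[X] = 15 · (5/6)^{3} = 625/72 ≈ 8.68056.


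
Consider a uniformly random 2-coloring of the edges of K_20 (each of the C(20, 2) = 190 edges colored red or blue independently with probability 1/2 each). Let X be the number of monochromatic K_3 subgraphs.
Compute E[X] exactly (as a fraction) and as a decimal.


Let X = Σ_S X_S over the C(20, 3) = 1140 subsets S of size 3, where X_S = 1 if the K_3 on S is monochromatic.
For a fixed S, the K_3 on S has C(3, 2) = 3 edges. P[all 3 edges red] = (1/2)^3, and likewise for blue, so P[monochromatic] = 2·(1/2)^3 = 2^{1 − 3} = 1/4.
By linearity of expectation: E[X] = C(20, 3) · 2^{1 − 3} = 1140 · 1/4 = 285.
Numerically: E[X] ≈ 285.00000.

E[X] = C(20,3)·2^(1−C(3,2)) = 285 ≈ 285.00000.


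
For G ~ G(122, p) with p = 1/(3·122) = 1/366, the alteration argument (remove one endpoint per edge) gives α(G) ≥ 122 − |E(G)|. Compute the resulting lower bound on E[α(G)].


E[|E(G)|] = C(122, 2)·p = 7381 · (1/366) = 121/6.
E[α(G)] ≥ n − E[|E(G)|] = 122 − 121/6 = 611/6.
Numerically: ≈ 101.833333.
(This is only a lower bound; the true E[α(G)] may be larger.)

E[α(G)] ≥ 611/6 ≈ 101.833333.


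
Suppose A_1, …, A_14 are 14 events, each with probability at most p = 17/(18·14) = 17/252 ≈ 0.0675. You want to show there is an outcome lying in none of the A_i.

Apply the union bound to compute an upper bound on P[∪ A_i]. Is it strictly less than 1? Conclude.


Union bound: P[∪_{i=1}^{14} A_i] ≤ Σ_i P[A_i] ≤ 14·p = 14·(17/252) = 17/18.
Numerically: 17/18 ≈ 0.9444.
Is 17/18 < 1? YES.
Since P[∪ A_i] ≤ 17/18 < 1, the complement has P[∩ A_i^c] ≥ 1 − 17/18 = 1/18 > 0, so some outcome avoids every A_i.

14·p = 17/18 ≈ 0.9444; existence CERTIFIED by the union bound.


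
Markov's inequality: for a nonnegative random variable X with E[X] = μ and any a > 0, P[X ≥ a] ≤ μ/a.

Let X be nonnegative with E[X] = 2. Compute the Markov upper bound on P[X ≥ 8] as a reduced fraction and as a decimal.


μ = E[X] = 2, a = 8.
Markov: P[X ≥ 8] ≤ μ/a = (2)/8 = 1/4.
Numerically: ≈ 0.250.
(Since a = 8 > μ = 2.000, the bound 1/4 is < 1 and informative.)

P[X ≥ 8] ≤ 1/4 ≈ 0.250.


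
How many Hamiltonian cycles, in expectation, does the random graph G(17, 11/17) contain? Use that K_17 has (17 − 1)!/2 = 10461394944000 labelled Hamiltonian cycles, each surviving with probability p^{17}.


K_17 has (17 − 1)!/2 = 10461394944000 labelled Hamiltonian cycles.
For each such Hamiltonian cycle H, let X_H = 1 if all 17 edges of H are present in G. Then P[X_H = 1] = p^{17} = (11/17)^{17} = 505447028499293771/827240261886336764177.
By linearity of expectation: E[X] = Σ_H E[X_H] = 10461394944000 · p^{17} = 10461394944000 · 505447028499293771/827240261886336764177 = 5287680988402335763510093824000/827240261886336764177.
Numerically: E[X] ≈ 6.392e+09.

E[X] = 10461394944000 · (11/17)^{17} = 5287680988402335763510093824000/827240261886336764177 ≈ 6.392e+09.


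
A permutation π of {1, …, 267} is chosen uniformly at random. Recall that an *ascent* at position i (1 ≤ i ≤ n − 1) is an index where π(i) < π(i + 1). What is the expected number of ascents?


Write X = Σ X_I over i = 1, …, 266, with X_I the indicator of one ascent.
There are 266 indicators.
For each fixed i, the pair (π(i), π(i+1)) is a uniformly random ordered pair of distinct values from {1, …, 267}; by symmetry P[π(i) < π(i+1)] = 1/2.
By linearity: E[X] = 266 · (1/2) = (267 − 1) · (1/2) = 133 ≈ 133.00000.

E[X] = 133 = 133.00000.


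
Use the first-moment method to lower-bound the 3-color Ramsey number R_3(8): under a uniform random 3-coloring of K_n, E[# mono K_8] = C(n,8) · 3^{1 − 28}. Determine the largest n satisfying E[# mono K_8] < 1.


We need C(n, 8) · 3^{1 − 28} < 1, i.e. C(n, 8) < 3^{28 − 1} = 7625597484987.
Check values of n near the boundary:
  n = 153: C(153, 8) = 6183023199255; 6183023199255 < 7625597484987? YES
  n = 154: C(154, 8) = 6521818990995; 6521818990995 < 7625597484987? YES
  n = 155: C(155, 8) = 6876747915675; 6876747915675 < 7625597484987? YES
  n = 156: C(156, 8) = 7248464019225; 7248464019225 < 7625597484987? YES
  n = 157: C(157, 8) = 7637643295425; 7637643295425 < 7625597484987? NO
The largest n with C(n, 8) < 7625597484987 is n = 156 (where E[X] = 805384891025/847288609443 ≈ 0.950544). Hence R_3(8) > 156, i.e. R_3(8) ≥ 157.

Largest n = 156; hence R_3(8) > 156.


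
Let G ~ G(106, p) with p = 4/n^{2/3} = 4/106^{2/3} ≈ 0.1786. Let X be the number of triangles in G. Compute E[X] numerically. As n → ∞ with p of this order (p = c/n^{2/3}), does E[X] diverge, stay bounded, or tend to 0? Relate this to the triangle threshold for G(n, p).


Number of potential triangles: C(106, 3) = 192920.
Each occurs with probability p³ ≈ (0.1786)³ ≈ 5.695977e-03.
By linearity: E[X] = C(106, 3)·p³ ≈ 192920 · 5.695977e-03 ≈ 1098.8679.
Since α = 2/3 < 1, p = c/n^{2/3} ≫ 1/n is above the triangle threshold p ~ 1/n. Asymptotically E[X] ~ (c³/6)·n^{3(1−α)} = (4³/6)·n^{1} → ∞; triangles are abundant w.h.p.

E[X] ≈ 1098.8679; in regime p = Θ(1/n^{2/3}) E[X] diverges (above the triangle threshold p ~ 1/n).


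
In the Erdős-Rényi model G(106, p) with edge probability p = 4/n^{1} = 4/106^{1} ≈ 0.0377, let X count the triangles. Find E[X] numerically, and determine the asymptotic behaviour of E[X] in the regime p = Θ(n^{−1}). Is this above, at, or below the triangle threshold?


Number of potential triangles: C(106, 3) = 192920.
Each occurs with probability p³ ≈ (0.0377)³ ≈ 5.37356e-05.
By linearity: E[X] = C(106, 3)·p³ ≈ 192920 · 5.37356e-05 ≈ 10.367.
Here α = 1, so p = 4/n is exactly at the triangle threshold p ~ 1/n. Asymptotically E[X] → c³/6 = 4³/6 = 32/3 ≈ 10.667, a bounded constant. In this regime the triangle count is asymptotically Poisson(c³/6).

E[X] ≈ 10.367; in regime p = Θ(1/n^{1}) E[X] stays bounded (at the triangle threshold p ~ 1/n).


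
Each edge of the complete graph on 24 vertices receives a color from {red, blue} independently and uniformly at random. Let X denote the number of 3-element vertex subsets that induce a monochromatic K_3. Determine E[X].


Let X = Σ_S X_S over the C(24, 3) = 2024 subsets S of size 3, where X_S = 1 if the K_3 on S is monochromatic.
For a fixed S, the K_3 on S has C(3, 2) = 3 edges. P[all 3 edges red] = (1/2)^3, and likewise for blue, so P[monochromatic] = 2·(1/2)^3 = 2^{1 − 3} = 1/4.
Summing: E[X] = C(24, 3) · 2^{1 − 3} = 2024 · 1/4 = 506.
Numerically: E[X] ≈ 506.000000.

E[X] = C(24,3)·2^(1−C(3,2)) = 506 ≈ 506.000000.


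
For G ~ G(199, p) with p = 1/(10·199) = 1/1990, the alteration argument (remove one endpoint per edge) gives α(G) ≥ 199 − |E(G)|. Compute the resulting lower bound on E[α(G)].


E[|E(G)|] = C(199, 2)·p = 19701 · (1/1990) = 99/10.
E[α(G)] ≥ n − E[|E(G)|] = 199 − 99/10 = 1891/10.
Numerically: ≈ 189.10000.
(This is only a lower bound; the true E[α(G)] may be larger.)

E[α(G)] ≥ 1891/10 ≈ 189.10000.


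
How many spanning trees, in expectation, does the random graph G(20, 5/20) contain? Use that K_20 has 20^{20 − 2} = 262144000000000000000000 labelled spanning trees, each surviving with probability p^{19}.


K_20 has 20^{20 − 2} = 262144000000000000000000 labelled spanning trees.
For each such spanning tree H, let X_H = 1 if all 19 edges of H are present in G. Then P[X_H = 1] = p^{19} = (1/4)^{19} = 1/274877906944.
Summing the indicators: E[X] = Σ_H E[X_H] = 262144000000000000000000 · p^{19} = 262144000000000000000000 · 1/274877906944 = 3814697265625/4.
Numerically: E[X] ≈ 9.5367e+11.

E[X] = 262144000000000000000000 · (1/4)^{19} = 3814697265625/4 ≈ 9.5367e+11.


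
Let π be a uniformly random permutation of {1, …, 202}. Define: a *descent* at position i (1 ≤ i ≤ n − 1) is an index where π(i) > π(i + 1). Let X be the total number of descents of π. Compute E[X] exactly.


Write X = Σ X_I over i = 1, …, 201, with X_I the indicator of one descent.
There are 201 indicators.
For each fixed i, the pair (π(i), π(i+1)) is a uniformly random ordered pair of distinct values from {1, …, 202}; by symmetry P[π(i) > π(i+1)] = 1/2.
By linearity: E[X] = 201 · (1/2) = (202 − 1) · (1/2) = 201/2 ≈ 100.5000.

E[X] = 201/2 = 100.5000.


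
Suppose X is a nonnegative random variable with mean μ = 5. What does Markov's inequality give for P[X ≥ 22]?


μ = E[X] = 5, a = 22.
Markov: P[X ≥ 22] ≤ μ/a = (5)/22 = 5/22.
Numerically: ≈ 0.227273.
(Since a = 22 > μ = 5.000000, the bound 5/22 is < 1 and informative.)

P[X ≥ 22] ≤ 5/22 ≈ 0.227273.


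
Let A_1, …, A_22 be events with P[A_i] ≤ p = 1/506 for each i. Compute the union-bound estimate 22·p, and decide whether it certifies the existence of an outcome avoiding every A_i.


Union bound: P[∪_{i=1}^{22} A_i] ≤ Σ_i P[A_i] ≤ 22·p = 22·(1/506) = 1/23.
Numerically: 1/23 ≈ 0.043478.
Is 1/23 < 1? YES.
Since P[∪ A_i] ≤ 1/23 < 1, the complement has P[∩ A_i^c] ≥ 1 − 1/23 = 22/23 > 0, so some outcome avoids every A_i.

22·p = 1/23 ≈ 0.043478; existence CERTIFIED by the union bound.


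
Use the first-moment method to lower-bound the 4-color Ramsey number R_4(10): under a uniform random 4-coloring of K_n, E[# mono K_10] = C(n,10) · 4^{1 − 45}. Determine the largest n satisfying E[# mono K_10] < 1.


We need C(n, 10) · 4^{1 − 45} < 1, i.e. C(n, 10) < 4^{45 − 1} = 309485009821345068724781056.
Check values of n near the boundary:
  n = 2018: C(2018, 10) = 301820606687612220663963508; 301820606687612220663963508 < 309485009821345068724781056? YES
  n = 2019: C(2019, 10) = 303322949179835278009229628; 303322949179835278009229628 < 309485009821345068724781056? YES
  n = 2020: C(2020, 10) = 304832018578739931133653656; 304832018578739931133653656 < 309485009821345068724781056? YES
  n = 2021: C(2021, 10) = 306347841644770462864800616; 306347841644770462864800616 < 309485009821345068724781056? YES
  n = 2022: C(2022, 10) = 307870445231474093395937796; 307870445231474093395937796 < 309485009821345068724781056? YES
  n = 2023: C(2023, 10) = 309399856285778485315440716; 309399856285778485315440716 < 309485009821345068724781056? YES
  n = 2024: C(2024, 10) = 310936101848269937576192656; 310936101848269937576192656 < 309485009821345068724781056? NO
The largest n with C(n, 10) < 309485009821345068724781056 is n = 2023 (where E[X] = 77349964071444621328860179/77371252455336267181195264 ≈ 0.9997249). Hence R_4(10) > 2023, i.e. R_4(10) ≥ 2024.

Largest n = 2023; hence R_4(10) > 2023.


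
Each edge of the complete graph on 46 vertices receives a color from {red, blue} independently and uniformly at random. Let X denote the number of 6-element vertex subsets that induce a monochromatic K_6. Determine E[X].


Let X = Σ_S X_S over the C(46, 6) = 9366819 subsets S of size 6, where X_S = 1 if the K_6 on S is monochromatic.
For a fixed S, the K_6 on S has C(6, 2) = 15 edges. P[all 15 edges red] = (1/2)^15, and likewise for blue, so P[monochromatic] = 2·(1/2)^15 = 2^{1 − 15} = 1/16384.
Summing: E[X] = C(46, 6) · 2^{1 − 15} = 9366819 · 1/16384 = 9366819/16384.
Numerically: E[X] ≈ 571.705261.

E[X] = C(46,6)·2^(1−C(6,2)) = 9366819/16384 ≈ 571.705261.


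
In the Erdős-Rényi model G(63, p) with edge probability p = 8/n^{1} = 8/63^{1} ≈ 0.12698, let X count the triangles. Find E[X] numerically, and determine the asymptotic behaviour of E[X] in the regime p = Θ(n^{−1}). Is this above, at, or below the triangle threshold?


Number of potential triangles: C(63, 3) = 39711.
Each occurs with probability p³ ≈ (0.12698)³ ≈ 2.0476150e-03.
By linearity: E[X] = C(63, 3)·p³ ≈ 39711 · 2.0476150e-03 ≈ 81.31284.
Here α = 1, so p = 8/n is exactly at the triangle threshold p ~ 1/n. Asymptotically E[X] → c³/6 = 8³/6 = 256/3 ≈ 85.33333, a bounded constant. In this regime the triangle count is asymptotically Poisson(c³/6).

E[X] ≈ 81.31284; in regime p = Θ(1/n^{1}) E[X] stays bounded (at the triangle threshold p ~ 1/n).


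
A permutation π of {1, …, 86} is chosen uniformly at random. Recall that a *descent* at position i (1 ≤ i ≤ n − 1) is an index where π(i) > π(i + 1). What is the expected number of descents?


Write X = Σ X_I over i = 1, …, 85, with X_I the indicator of one descent.
There are 85 indicators.
For each fixed i, the pair (π(i), π(i+1)) is a uniformly random ordered pair of distinct values from {1, …, 86}; by symmetry P[π(i) > π(i+1)] = 1/2.
By linearity: E[X] = 85 · (1/2) = (86 − 1) · (1/2) = 85/2 ≈ 42.5000.

E[X] = 85/2 = 42.5000.


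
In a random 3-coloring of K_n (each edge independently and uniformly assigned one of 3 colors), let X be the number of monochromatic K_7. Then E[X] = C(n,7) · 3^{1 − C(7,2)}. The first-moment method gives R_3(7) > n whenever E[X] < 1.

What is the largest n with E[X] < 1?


We need C(n, 7) · 3^{1 − 21} < 1, i.e. C(n, 7) < 3^{21 − 1} = 3486784401.
Check values of n near the boundary:
  n = 78: C(78, 7) = 2641902120; 2641902120 < 3486784401? YES
  n = 79: C(79, 7) = 2898753715; 2898753715 < 3486784401? YES
  n = 80: C(80, 7) = 3176716400; 3176716400 < 3486784401? YES
  n = 81: C(81, 7) = 3477216600; 3477216600 < 3486784401? YES
  n = 82: C(82, 7) = 3801756816; 3801756816 < 3486784401? NO
  n = 83: C(83, 7) = 4151918628; 4151918628 < 3486784401? NO
  n = 84: C(84, 7) = 4529365776; 4529365776 < 3486784401? NO
The largest n with C(n, 7) < 3486784401 is n = 81 (where E[X] = 42928600/43046721 ≈ 0.99726). Hence R_3(7) > 81, i.e. R_3(7) ≥ 82.

Largest n = 81; hence R_3(7) > 81.


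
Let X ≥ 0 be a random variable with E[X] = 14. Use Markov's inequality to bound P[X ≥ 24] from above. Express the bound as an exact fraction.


μ = E[X] = 14, a = 24.
Markov: P[X ≥ 24] ≤ μ/a = (14)/24 = 7/12.
Numerically: ≈ 0.5833.
(Since a = 24 > μ = 14.0000, the bound 7/12 is < 1 and informative.)

P[X ≥ 24] ≤ 7/12 ≈ 0.5833.


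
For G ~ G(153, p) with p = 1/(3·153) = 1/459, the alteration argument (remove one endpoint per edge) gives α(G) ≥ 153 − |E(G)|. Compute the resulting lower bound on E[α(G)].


E[|E(G)|] = C(153, 2)·p = 11628 · (1/459) = 76/3.
E[α(G)] ≥ n − E[|E(G)|] = 153 − 76/3 = 383/3.
Numerically: ≈ 127.666667.
(This is only a lower bound; the true E[α(G)] may be larger.)

E[α(G)] ≥ 383/3 ≈ 127.666667.


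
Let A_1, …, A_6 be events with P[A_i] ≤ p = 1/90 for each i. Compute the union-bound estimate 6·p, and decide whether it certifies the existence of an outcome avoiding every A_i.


Union bound: P[∪_{i=1}^{6} A_i] ≤ Σ_i P[A_i] ≤ 6·p = 6·(1/90) = 1/15.
Numerically: 1/15 ≈ 0.066667.
Is 1/15 < 1? YES.
Since P[∪ A_i] ≤ 1/15 < 1, the complement has P[∩ A_i^c] ≥ 1 − 1/15 = 14/15 > 0, so some outcome avoids every A_i.

6·p = 1/15 ≈ 0.066667; existence CERTIFIED by the union bound.


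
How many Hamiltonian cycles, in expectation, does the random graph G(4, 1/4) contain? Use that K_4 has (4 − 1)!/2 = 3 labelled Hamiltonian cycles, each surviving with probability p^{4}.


K_4 has (4 − 1)!/2 = 3 labelled Hamiltonian cycles.
For each such Hamiltonian cycle H, let X_H = 1 if all 4 edges of H are present in G. Then P[X_H = 1] = p^{4} = (1/4)^{4} = 1/256.
By linearity of expectation: E[X] = Σ_H E[X_H] = 3 · p^{4} = 3 · 1/256 = 3/256.
Numerically: E[X] ≈ 0.011719.

E[X] = 3 · (1/4)^{4} = 3/256 ≈ 0.011719.


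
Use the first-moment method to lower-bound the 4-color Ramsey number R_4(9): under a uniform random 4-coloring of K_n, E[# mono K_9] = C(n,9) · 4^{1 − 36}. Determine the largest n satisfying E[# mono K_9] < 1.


We need C(n, 9) · 4^{1 − 36} < 1, i.e. C(n, 9) < 4^{36 − 1} = 1180591620717411303424.
Check values of n near the boundary:
  n = 908: C(908, 9) = 1111058428637338083100; 1111058428637338083100 < 1180591620717411303424? YES
  n = 909: C(909, 9) = 1122169012923711463931; 1122169012923711463931 < 1180591620717411303424? YES
  n = 910: C(910, 9) = 1133378248346922788210; 1133378248346922788210 < 1180591620717411303424? YES
  n = 911: C(911, 9) = 1144686900492291197405; 1144686900492291197405 < 1180591620717411303424? YES
  n = 912: C(912, 9) = 1156095740032081475120; 1156095740032081475120 < 1180591620717411303424? YES
  n = 913: C(913, 9) = 1167605542753639808390; 1167605542753639808390 < 1180591620717411303424? YES
  n = 914: C(914, 9) = 1179217089587653905932; 1179217089587653905932 < 1180591620717411303424? YES
  n = 915: C(915, 9) = 1190931166636537885130; 1190931166636537885130 < 1180591620717411303424? NO
  n = 916: C(916, 9) = 1202748565202942340440; 1202748565202942340440 < 1180591620717411303424? NO
  n = 917: C(917, 9) = 1214670081818390006810; 1214670081818390006810 < 1180591620717411303424? NO
The largest n with C(n, 9) < 1180591620717411303424 is n = 914 (where E[X] = 294804272396913476483/295147905179352825856 ≈ 0.9988357). Hence R_4(9) > 914, i.e. R_4(9) ≥ 915.

Largest n = 914; hence R_4(9) > 914.
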